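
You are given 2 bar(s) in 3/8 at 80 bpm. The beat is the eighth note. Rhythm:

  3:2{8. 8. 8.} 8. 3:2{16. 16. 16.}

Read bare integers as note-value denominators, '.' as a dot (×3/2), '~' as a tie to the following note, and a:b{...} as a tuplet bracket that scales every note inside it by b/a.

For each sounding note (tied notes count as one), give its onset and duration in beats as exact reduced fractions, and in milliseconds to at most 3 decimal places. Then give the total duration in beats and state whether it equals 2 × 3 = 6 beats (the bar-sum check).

1) 0.0ms=0b +750.0ms=1b
2) 750.0ms=1b +750.0ms=1b
3) 1500.0ms=2b +750.0ms=1b
4) 2250.0ms=3b +1125.0ms=3/2b
5) 3375.0ms=9/2b +375.0ms=1/2b
6) 3750.0ms=5b +375.0ms=1/2b
7) 4125.0ms=11/2b +375.0ms=1/2b
Σ=6b of 6 (80bpm 3/8) — PASS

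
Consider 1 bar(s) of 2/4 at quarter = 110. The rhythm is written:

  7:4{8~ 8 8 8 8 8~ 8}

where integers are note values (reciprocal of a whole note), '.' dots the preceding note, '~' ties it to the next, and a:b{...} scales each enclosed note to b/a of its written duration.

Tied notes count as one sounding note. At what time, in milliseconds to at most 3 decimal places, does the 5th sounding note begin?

note 5 onset = 10/7b = 779.221ms

1. 0.0ms @ 0 + 311.688ms (4/7)
2. 311.688ms @ 4/7 + 155.844ms (2/7)
3. 467.532ms @ 6/7 + 155.844ms (2/7)
4. 623.377ms @ 8/7 + 155.844ms (2/7)
5. 779.221ms @ 10/7 + 311.688ms (4/7)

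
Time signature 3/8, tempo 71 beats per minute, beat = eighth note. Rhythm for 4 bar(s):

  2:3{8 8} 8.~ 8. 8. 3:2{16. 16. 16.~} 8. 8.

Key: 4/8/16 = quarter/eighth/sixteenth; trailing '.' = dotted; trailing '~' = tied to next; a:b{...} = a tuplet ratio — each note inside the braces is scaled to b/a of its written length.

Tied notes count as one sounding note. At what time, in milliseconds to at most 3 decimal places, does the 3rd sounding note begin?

1. 0.0ms @ 0 + 1267.606ms (3/2)
2. 1267.606ms @ 3/2 + 1267.606ms (3/2)
3. 2535.211ms @ 3 + 2535.211ms (3)
4. 5070.423ms @ 6 + 1267.606ms (3/2)
5. 6338.028ms @ 15/2 + 422.535ms (1/2)
6. 6760.563ms @ 8 + 422.535ms (1/2)
7. 7183.099ms @ 17/2 + 1690.141ms (2)
8. 8873.239ms @ 21/2 + 1267.606ms (3/2)

note 3 onset = 3b = 2535.211ms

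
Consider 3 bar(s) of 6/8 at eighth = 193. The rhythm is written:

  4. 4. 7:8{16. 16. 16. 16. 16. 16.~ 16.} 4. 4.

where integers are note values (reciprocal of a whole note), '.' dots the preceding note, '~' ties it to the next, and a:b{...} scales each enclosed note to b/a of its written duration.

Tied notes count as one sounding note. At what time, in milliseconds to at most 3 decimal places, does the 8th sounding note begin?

note 8 onset = 72/7b = 3197.631ms

1. 0.0ms @ 0 + 932.642ms (3)
2. 932.642ms @ 3 + 932.642ms (3)
3. 1865.285ms @ 6 + 266.469ms (6/7)
4. 2131.754ms @ 48/7 + 266.469ms (6/7)
5. 2398.224ms @ 54/7 + 266.469ms (6/7)
6. 2664.693ms @ 60/7 + 266.469ms (6/7)
7. 2931.162ms @ 66/7 + 266.469ms (6/7)
8. 3197.631ms @ 72/7 + 532.939ms (12/7)
9. 3730.57ms @ 12 + 932.642ms (3)
10. 4663.212ms @ 15 + 932.642ms (3)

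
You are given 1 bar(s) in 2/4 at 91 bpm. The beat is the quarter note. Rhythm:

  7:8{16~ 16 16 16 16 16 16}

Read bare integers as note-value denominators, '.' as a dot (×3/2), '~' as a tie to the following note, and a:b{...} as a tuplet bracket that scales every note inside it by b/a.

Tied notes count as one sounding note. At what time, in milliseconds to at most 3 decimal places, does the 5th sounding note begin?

note 5 onset = 10/7b = 941.915ms

1. 0.0ms @ 0 + 376.766ms (4/7)
2. 376.766ms @ 4/7 + 188.383ms (2/7)
3. 565.149ms @ 6/7 + 188.383ms (2/7)
4. 753.532ms @ 8/7 + 188.383ms (2/7)
5. 941.915ms @ 10/7 + 188.383ms (2/7)
6. 1130.298ms @ 12/7 + 188.383ms (2/7)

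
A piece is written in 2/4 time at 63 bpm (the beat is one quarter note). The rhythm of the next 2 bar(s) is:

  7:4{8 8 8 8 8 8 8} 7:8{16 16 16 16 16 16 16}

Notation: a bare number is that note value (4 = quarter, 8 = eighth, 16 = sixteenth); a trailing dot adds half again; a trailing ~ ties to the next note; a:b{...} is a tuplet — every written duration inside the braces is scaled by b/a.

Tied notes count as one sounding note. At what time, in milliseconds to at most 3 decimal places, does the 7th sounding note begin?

1. 0.0ms @ 0 + 272.109ms (2/7)
2. 272.109ms @ 2/7 + 272.109ms (2/7)
3. 544.218ms @ 4/7 + 272.109ms (2/7)
4. 816.327ms @ 6/7 + 272.109ms (2/7)
5. 1088.435ms @ 8/7 + 272.109ms (2/7)
6. 1360.544ms @ 10/7 + 272.109ms (2/7)
7. 1632.653ms @ 12/7 + 272.109ms (2/7)
8. 1904.762ms @ 2 + 272.109ms (2/7)
9. 2176.871ms @ 16/7 + 272.109ms (2/7)
10. 2448.98ms @ 18/7 + 272.109ms (2/7)
11. 2721.088ms @ 20/7 + 272.109ms (2/7)
12. 2993.197ms @ 22/7 + 272.109ms (2/7)
13. 3265.306ms @ 24/7 + 272.109ms (2/7)
14. 3537.415ms @ 26/7 + 272.109ms (2/7)

note 7 onset = 12/7b = 1632.653ms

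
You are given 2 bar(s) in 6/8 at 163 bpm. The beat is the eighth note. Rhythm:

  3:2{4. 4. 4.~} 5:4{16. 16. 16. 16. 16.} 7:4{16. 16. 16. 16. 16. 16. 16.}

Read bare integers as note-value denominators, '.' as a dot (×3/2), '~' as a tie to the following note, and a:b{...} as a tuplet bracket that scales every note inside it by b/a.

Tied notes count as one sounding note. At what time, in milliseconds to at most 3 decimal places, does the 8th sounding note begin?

1. 0.0ms @ 0 + 736.196ms (2)
2. 736.196ms @ 2 + 736.196ms (2)
3. 1472.393ms @ 4 + 957.055ms (13/5)
4. 2429.448ms @ 33/5 + 220.859ms (3/5)
5. 2650.307ms @ 36/5 + 220.859ms (3/5)
6. 2871.166ms @ 39/5 + 220.859ms (3/5)
7. 3092.025ms @ 42/5 + 220.859ms (3/5)
8. 3312.883ms @ 9 + 157.756ms (3/7)
9. 3470.64ms @ 66/7 + 157.756ms (3/7)
10. 3628.396ms @ 69/7 + 157.756ms (3/7)
11. 3786.152ms @ 72/7 + 157.756ms (3/7)
12. 3943.909ms @ 75/7 + 157.756ms (3/7)
13. 4101.665ms @ 78/7 + 157.756ms (3/7)
14. 4259.422ms @ 81/7 + 157.756ms (3/7)

note 8 onset = 9b = 3312.883ms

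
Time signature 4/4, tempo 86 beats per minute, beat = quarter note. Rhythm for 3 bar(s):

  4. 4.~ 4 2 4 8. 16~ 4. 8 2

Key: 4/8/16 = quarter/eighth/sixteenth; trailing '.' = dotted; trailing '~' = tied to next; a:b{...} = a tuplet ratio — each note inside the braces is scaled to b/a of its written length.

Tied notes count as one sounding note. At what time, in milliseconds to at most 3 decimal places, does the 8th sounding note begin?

1. 0.0ms @ 0 + 1046.512ms (3/2)
2. 1046.512ms @ 3/2 + 1744.186ms (5/2)
3. 2790.698ms @ 4 + 1395.349ms (2)
4. 4186.047ms @ 6 + 697.674ms (1)
5. 4883.721ms @ 7 + 523.256ms (3/4)
6. 5406.977ms @ 31/4 + 1220.93ms (7/4)
7. 6627.907ms @ 19/2 + 348.837ms (1/2)
8. 6976.744ms @ 10 + 1395.349ms (2)

note 8 onset = 10b = 6976.744ms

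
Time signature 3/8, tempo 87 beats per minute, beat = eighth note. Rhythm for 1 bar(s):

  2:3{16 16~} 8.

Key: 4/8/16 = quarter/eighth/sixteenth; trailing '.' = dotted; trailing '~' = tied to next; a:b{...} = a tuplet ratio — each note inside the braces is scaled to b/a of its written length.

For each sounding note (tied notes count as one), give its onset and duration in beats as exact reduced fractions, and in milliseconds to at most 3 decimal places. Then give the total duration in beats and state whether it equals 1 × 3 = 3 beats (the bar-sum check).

1) 0.0ms=0b +517.241ms=3/4b
2) 517.241ms=3/4b +1551.724ms=9/4b
Σ=3b of 3 (87bpm 3/8) — PASS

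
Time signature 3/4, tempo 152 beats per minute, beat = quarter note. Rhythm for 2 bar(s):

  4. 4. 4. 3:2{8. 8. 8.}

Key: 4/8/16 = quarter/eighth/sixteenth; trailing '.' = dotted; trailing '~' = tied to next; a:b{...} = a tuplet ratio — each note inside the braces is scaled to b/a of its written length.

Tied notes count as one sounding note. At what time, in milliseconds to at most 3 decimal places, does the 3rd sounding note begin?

note 3 onset = 3b = 1184.211ms

1. 0.0ms @ 0 + 592.105ms (3/2)
2. 592.105ms @ 3/2 + 592.105ms (3/2)
3. 1184.211ms @ 3 + 592.105ms (3/2)
4. 1776.316ms @ 9/2 + 197.368ms (1/2)
5. 1973.684ms @ 5 + 197.368ms (1/2)
6. 2171.053ms @ 11/2 + 197.368ms (1/2)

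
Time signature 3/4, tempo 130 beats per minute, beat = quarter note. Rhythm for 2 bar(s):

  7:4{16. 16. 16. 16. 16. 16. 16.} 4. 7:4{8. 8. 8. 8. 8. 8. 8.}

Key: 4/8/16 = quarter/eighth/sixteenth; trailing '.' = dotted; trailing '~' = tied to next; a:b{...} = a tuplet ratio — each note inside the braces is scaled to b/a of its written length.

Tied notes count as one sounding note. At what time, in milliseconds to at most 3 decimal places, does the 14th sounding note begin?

note 14 onset = 36/7b = 2373.626ms

1. 0.0ms @ 0 + 98.901ms (3/14)
2. 98.901ms @ 3/14 + 98.901ms (3/14)
3. 197.802ms @ 3/7 + 98.901ms (3/14)
4. 296.703ms @ 9/14 + 98.901ms (3/14)
5. 395.604ms @ 6/7 + 98.901ms (3/14)
6. 494.505ms @ 15/14 + 98.901ms (3/14)
7. 593.407ms @ 9/7 + 98.901ms (3/14)
8. 692.308ms @ 3/2 + 692.308ms (3/2)
9. 1384.615ms @ 3 + 197.802ms (3/7)
10. 1582.418ms @ 24/7 + 197.802ms (3/7)
11. 1780.22ms @ 27/7 + 197.802ms (3/7)
12. 1978.022ms @ 30/7 + 197.802ms (3/7)
13. 2175.824ms @ 33/7 + 197.802ms (3/7)
14. 2373.626ms @ 36/7 + 197.802ms (3/7)
15. 2571.429ms @ 39/7 + 197.802ms (3/7)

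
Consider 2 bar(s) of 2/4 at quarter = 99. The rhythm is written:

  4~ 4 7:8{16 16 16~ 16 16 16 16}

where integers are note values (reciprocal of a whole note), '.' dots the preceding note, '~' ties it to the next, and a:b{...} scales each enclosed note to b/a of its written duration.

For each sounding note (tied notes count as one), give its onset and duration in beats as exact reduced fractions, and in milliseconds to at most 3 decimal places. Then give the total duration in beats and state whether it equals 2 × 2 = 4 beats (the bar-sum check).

1) 0.0ms=0b +1212.121ms=2b
2) 1212.121ms=2b +173.16ms=2/7b
3) 1385.281ms=16/7b +173.16ms=2/7b
4) 1558.442ms=18/7b +346.32ms=4/7b
5) 1904.762ms=22/7b +173.16ms=2/7b
6) 2077.922ms=24/7b +173.16ms=2/7b
7) 2251.082ms=26/7b +173.16ms=2/7b
Σ=4b of 4 (99bpm 2/4) — PASS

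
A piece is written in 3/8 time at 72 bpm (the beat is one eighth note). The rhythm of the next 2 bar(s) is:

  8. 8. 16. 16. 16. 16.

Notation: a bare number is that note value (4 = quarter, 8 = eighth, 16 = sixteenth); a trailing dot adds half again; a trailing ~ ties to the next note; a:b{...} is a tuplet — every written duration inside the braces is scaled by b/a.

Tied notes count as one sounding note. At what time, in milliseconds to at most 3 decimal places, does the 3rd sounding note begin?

1. 0.0ms @ 0 + 1250.0ms (3/2)
2. 1250.0ms @ 3/2 + 1250.0ms (3/2)
3. 2500.0ms @ 3 + 625.0ms (3/4)
4. 3125.0ms @ 15/4 + 625.0ms (3/4)
5. 3750.0ms @ 9/2 + 625.0ms (3/4)
6. 4375.0ms @ 21/4 + 625.0ms (3/4)

note 3 onset = 3b = 2500.0ms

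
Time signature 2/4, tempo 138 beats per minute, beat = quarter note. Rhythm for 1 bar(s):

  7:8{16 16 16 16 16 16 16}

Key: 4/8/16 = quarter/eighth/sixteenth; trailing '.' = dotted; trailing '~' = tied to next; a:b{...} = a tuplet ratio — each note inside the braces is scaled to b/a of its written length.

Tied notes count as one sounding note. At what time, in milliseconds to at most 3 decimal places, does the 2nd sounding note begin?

note 2 onset = 2/7b = 124.224ms

1. 0.0ms @ 0 + 124.224ms (2/7)
2. 124.224ms @ 2/7 + 124.224ms (2/7)
3. 248.447ms @ 4/7 + 124.224ms (2/7)
4. 372.671ms @ 6/7 + 124.224ms (2/7)
5. 496.894ms @ 8/7 + 124.224ms (2/7)
6. 621.118ms @ 10/7 + 124.224ms (2/7)
7. 745.342ms @ 12/7 + 124.224ms (2/7)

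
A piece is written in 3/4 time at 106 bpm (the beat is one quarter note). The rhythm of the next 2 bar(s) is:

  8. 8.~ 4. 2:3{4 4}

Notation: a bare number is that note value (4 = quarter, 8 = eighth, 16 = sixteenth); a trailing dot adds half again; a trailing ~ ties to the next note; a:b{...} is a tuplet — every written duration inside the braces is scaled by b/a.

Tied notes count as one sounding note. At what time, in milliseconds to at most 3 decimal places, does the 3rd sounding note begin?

note 3 onset = 3b = 1698.113ms

1. 0.0ms @ 0 + 424.528ms (3/4)
2. 424.528ms @ 3/4 + 1273.585ms (9/4)
3. 1698.113ms @ 3 + 849.057ms (3/2)
4. 2547.17ms @ 9/2 + 849.057ms (3/2)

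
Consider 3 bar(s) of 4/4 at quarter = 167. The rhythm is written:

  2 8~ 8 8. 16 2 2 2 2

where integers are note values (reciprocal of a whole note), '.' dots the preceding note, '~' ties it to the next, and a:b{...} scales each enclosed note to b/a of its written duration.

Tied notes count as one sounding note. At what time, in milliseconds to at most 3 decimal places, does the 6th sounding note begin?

1. 0.0ms @ 0 + 718.563ms (2)
2. 718.563ms @ 2 + 359.281ms (1)
3. 1077.844ms @ 3 + 269.461ms (3/4)
4. 1347.305ms @ 15/4 + 89.82ms (1/4)
5. 1437.126ms @ 4 + 718.563ms (2)
6. 2155.689ms @ 6 + 718.563ms (2)
7. 2874.251ms @ 8 + 718.563ms (2)
8. 3592.814ms @ 10 + 718.563ms (2)

note 6 onset = 6b = 2155.689ms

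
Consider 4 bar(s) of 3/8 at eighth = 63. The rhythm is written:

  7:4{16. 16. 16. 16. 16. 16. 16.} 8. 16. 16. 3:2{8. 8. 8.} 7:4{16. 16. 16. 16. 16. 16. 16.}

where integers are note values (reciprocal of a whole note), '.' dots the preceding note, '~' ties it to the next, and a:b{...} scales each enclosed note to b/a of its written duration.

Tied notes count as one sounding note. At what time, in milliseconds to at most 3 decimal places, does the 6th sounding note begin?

1. 0.0ms @ 0 + 408.163ms (3/7)
2. 408.163ms @ 3/7 + 408.163ms (3/7)
3. 816.327ms @ 6/7 + 408.163ms (3/7)
4. 1224.49ms @ 9/7 + 408.163ms (3/7)
5. 1632.653ms @ 12/7 + 408.163ms (3/7)
6. 2040.816ms @ 15/7 + 408.163ms (3/7)
7. 2448.98ms @ 18/7 + 408.163ms (3/7)
8. 2857.143ms @ 3 + 1428.571ms (3/2)
9. 4285.714ms @ 9/2 + 714.286ms (3/4)
10. 5000.0ms @ 21/4 + 714.286ms (3/4)
11. 5714.286ms @ 6 + 952.381ms (1)
12. 6666.667ms @ 7 + 952.381ms (1)
13. 7619.048ms @ 8 + 952.381ms (1)
14. 8571.429ms @ 9 + 408.163ms (3/7)
15. 8979.592ms @ 66/7 + 408.163ms (3/7)
16. 9387.755ms @ 69/7 + 408.163ms (3/7)
17. 9795.918ms @ 72/7 + 408.163ms (3/7)
18. 10204.082ms @ 75/7 + 408.163ms (3/7)
19. 10612.245ms @ 78/7 + 408.163ms (3/7)
20. 11020.408ms @ 81/7 + 408.163ms (3/7)

note 6 onset = 15/7b = 2040.816ms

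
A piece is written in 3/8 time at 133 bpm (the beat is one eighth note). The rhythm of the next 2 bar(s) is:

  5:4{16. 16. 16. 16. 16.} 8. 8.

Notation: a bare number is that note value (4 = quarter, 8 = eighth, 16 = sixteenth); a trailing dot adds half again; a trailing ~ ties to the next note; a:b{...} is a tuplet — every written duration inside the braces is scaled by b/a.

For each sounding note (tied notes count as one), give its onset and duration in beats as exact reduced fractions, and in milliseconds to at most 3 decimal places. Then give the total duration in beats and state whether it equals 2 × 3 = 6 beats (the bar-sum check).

1) 0.0ms=0b +270.677ms=3/5b
2) 270.677ms=3/5b +270.677ms=3/5b
3) 541.353ms=6/5b +270.677ms=3/5b
4) 812.03ms=9/5b +270.677ms=3/5b
5) 1082.707ms=12/5b +270.677ms=3/5b
6) 1353.383ms=3b +676.692ms=3/2b
7) 2030.075ms=9/2b +676.692ms=3/2b
Σ=6b of 6 (133bpm 3/8) — PASS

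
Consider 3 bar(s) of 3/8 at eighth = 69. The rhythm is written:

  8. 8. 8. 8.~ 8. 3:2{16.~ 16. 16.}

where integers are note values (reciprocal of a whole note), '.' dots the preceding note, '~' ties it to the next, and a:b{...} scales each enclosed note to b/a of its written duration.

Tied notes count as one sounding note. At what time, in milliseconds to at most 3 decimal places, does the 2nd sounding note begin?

1. 0.0ms @ 0 + 1304.348ms (3/2)
2. 1304.348ms @ 3/2 + 1304.348ms (3/2)
3. 2608.696ms @ 3 + 1304.348ms (3/2)
4. 3913.043ms @ 9/2 + 2608.696ms (3)
5. 6521.739ms @ 15/2 + 869.565ms (1)
6. 7391.304ms @ 17/2 + 434.783ms (1/2)

note 2 onset = 3/2b = 1304.348ms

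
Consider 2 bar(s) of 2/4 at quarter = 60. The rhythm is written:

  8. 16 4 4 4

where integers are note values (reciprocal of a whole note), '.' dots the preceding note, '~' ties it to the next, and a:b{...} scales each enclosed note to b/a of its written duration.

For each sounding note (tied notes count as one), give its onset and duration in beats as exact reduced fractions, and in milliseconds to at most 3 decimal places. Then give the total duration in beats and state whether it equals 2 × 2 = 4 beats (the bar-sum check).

1) 0.0ms=0b +750.0ms=3/4b
2) 750.0ms=3/4b +250.0ms=1/4b
3) 1000.0ms=1b +1000.0ms=1b
4) 2000.0ms=2b +1000.0ms=1b
5) 3000.0ms=3b +1000.0ms=1b
Σ=4b of 4 (60bpm 2/4) — PASS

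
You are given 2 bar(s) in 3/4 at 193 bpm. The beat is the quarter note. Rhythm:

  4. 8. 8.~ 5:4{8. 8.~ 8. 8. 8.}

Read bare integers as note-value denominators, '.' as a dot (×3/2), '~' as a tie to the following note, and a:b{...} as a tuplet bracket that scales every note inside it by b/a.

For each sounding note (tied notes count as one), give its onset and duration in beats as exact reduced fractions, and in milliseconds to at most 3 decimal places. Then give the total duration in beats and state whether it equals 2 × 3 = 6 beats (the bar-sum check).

1) 0.0ms=0b +466.321ms=3/2b
2) 466.321ms=3/2b +233.161ms=3/4b
3) 699.482ms=9/4b +419.689ms=27/20b
4) 1119.171ms=18/5b +373.057ms=6/5b
5) 1492.228ms=24/5b +186.528ms=3/5b
6) 1678.756ms=27/5b +186.528ms=3/5b
Σ=6b of 6 (193bpm 3/4) — PASS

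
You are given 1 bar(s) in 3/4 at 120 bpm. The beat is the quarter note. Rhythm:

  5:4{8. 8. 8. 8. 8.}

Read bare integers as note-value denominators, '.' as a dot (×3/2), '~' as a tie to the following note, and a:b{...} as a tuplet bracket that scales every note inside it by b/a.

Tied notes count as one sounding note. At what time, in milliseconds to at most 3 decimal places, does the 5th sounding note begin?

1. 0.0ms @ 0 + 300.0ms (3/5)
2. 300.0ms @ 3/5 + 300.0ms (3/5)
3. 600.0ms @ 6/5 + 300.0ms (3/5)
4. 900.0ms @ 9/5 + 300.0ms (3/5)
5. 1200.0ms @ 12/5 + 300.0ms (3/5)

note 5 onset = 12/5b = 1200.0ms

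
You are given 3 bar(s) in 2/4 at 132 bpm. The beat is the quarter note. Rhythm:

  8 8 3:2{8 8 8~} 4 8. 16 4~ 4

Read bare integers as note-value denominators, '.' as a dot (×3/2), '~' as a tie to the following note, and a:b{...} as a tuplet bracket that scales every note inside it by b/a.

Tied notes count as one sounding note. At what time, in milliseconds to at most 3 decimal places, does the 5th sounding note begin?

note 5 onset = 5/3b = 757.576ms

1. 0.0ms @ 0 + 227.273ms (1/2)
2. 227.273ms @ 1/2 + 227.273ms (1/2)
3. 454.545ms @ 1 + 151.515ms (1/3)
4. 606.061ms @ 4/3 + 151.515ms (1/3)
5. 757.576ms @ 5/3 + 606.061ms (4/3)
6. 1363.636ms @ 3 + 340.909ms (3/4)
7. 1704.545ms @ 15/4 + 113.636ms (1/4)
8. 1818.182ms @ 4 + 909.091ms (2)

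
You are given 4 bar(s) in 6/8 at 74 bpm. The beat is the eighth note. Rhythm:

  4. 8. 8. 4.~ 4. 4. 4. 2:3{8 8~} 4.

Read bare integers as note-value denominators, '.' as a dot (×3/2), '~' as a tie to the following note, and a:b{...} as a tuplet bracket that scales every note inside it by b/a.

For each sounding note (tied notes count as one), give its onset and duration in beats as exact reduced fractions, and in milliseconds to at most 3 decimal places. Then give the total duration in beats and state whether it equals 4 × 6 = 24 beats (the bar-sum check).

1) 0.0ms=0b +2432.432ms=3b
2) 2432.432ms=3b +1216.216ms=3/2b
3) 3648.649ms=9/2b +1216.216ms=3/2b
4) 4864.865ms=6b +4864.865ms=6b
5) 9729.73ms=12b +2432.432ms=3b
6) 12162.162ms=15b +2432.432ms=3b
7) 14594.595ms=18b +1216.216ms=3/2b
8) 15810.811ms=39/2b +3648.649ms=9/2b
Σ=24b of 24 (74bpm 6/8) — PASS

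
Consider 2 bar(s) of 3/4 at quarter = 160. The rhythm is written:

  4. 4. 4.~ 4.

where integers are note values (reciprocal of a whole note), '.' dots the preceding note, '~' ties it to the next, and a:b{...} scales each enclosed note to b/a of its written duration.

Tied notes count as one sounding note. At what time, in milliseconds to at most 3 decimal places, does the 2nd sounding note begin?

1. 0.0ms @ 0 + 562.5ms (3/2)
2. 562.5ms @ 3/2 + 562.5ms (3/2)
3. 1125.0ms @ 3 + 1125.0ms (3)

note 2 onset = 3/2b = 562.5ms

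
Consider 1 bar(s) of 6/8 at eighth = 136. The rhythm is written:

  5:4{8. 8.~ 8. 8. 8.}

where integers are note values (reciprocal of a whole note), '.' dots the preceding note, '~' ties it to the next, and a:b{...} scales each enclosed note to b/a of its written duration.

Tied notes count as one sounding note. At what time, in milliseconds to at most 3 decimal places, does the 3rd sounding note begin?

note 3 onset = 18/5b = 1588.235ms

1. 0.0ms @ 0 + 529.412ms (6/5)
2. 529.412ms @ 6/5 + 1058.824ms (12/5)
3. 1588.235ms @ 18/5 + 529.412ms (6/5)
4. 2117.647ms @ 24/5 + 529.412ms (6/5)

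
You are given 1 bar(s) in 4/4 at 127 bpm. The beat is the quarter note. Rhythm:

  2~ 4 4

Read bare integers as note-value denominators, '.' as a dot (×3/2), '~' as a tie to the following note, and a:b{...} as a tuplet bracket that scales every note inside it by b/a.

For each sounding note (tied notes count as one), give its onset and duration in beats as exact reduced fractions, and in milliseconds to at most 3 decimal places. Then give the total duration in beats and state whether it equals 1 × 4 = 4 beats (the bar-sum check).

1) 0.0ms=0b +1417.323ms=3b
2) 1417.323ms=3b +472.441ms=1b
Σ=4b of 4 (127bpm 4/4) — PASS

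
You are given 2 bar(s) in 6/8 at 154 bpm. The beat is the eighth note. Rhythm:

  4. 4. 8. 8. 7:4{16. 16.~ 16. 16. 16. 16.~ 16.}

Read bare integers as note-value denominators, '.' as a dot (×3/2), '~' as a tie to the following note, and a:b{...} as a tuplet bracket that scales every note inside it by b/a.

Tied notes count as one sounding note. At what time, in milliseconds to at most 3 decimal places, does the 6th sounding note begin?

1. 0.0ms @ 0 + 1168.831ms (3)
2. 1168.831ms @ 3 + 1168.831ms (3)
3. 2337.662ms @ 6 + 584.416ms (3/2)
4. 2922.078ms @ 15/2 + 584.416ms (3/2)
5. 3506.494ms @ 9 + 166.976ms (3/7)
6. 3673.469ms @ 66/7 + 333.952ms (6/7)
7. 4007.421ms @ 72/7 + 166.976ms (3/7)
8. 4174.397ms @ 75/7 + 166.976ms (3/7)
9. 4341.373ms @ 78/7 + 333.952ms (6/7)

note 6 onset = 66/7b = 3673.469ms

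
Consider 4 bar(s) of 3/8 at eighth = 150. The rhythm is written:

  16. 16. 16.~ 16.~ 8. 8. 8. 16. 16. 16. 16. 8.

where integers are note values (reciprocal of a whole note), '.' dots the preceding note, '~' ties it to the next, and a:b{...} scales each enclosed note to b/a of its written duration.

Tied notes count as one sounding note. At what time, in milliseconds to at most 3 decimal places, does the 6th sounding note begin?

1. 0.0ms @ 0 + 300.0ms (3/4)
2. 300.0ms @ 3/4 + 300.0ms (3/4)
3. 600.0ms @ 3/2 + 1200.0ms (3)
4. 1800.0ms @ 9/2 + 600.0ms (3/2)
5. 2400.0ms @ 6 + 600.0ms (3/2)
6. 3000.0ms @ 15/2 + 300.0ms (3/4)
7. 3300.0ms @ 33/4 + 300.0ms (3/4)
8. 3600.0ms @ 9 + 300.0ms (3/4)
9. 3900.0ms @ 39/4 + 300.0ms (3/4)
10. 4200.0ms @ 21/2 + 600.0ms (3/2)

note 6 onset = 15/2b = 3000.0ms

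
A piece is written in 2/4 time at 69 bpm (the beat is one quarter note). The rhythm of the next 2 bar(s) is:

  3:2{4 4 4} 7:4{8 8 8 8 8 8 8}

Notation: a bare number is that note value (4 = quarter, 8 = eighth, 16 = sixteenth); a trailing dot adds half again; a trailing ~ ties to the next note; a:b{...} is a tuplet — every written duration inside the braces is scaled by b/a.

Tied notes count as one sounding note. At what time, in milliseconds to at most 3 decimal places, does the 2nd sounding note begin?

1. 0.0ms @ 0 + 579.71ms (2/3)
2. 579.71ms @ 2/3 + 579.71ms (2/3)
3. 1159.42ms @ 4/3 + 579.71ms (2/3)
4. 1739.13ms @ 2 + 248.447ms (2/7)
5. 1987.578ms @ 16/7 + 248.447ms (2/7)
6. 2236.025ms @ 18/7 + 248.447ms (2/7)
7. 2484.472ms @ 20/7 + 248.447ms (2/7)
8. 2732.919ms @ 22/7 + 248.447ms (2/7)
9. 2981.366ms @ 24/7 + 248.447ms (2/7)
10. 3229.814ms @ 26/7 + 248.447ms (2/7)

note 2 onset = 2/3b = 579.71ms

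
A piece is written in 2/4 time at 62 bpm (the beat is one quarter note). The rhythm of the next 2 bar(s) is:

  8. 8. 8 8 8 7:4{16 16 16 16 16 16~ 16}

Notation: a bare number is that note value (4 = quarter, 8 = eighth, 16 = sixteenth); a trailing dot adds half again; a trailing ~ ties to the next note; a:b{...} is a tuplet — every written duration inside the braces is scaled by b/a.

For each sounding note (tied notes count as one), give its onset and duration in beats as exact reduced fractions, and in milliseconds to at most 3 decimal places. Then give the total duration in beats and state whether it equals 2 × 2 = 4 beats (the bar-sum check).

1) 0.0ms=0b +725.806ms=3/4b
2) 725.806ms=3/4b +725.806ms=3/4b
3) 1451.613ms=3/2b +483.871ms=1/2b
4) 1935.484ms=2b +483.871ms=1/2b
5) 2419.355ms=5/2b +483.871ms=1/2b
6) 2903.226ms=3b +138.249ms=1/7b
7) 3041.475ms=22/7b +138.249ms=1/7b
8) 3179.724ms=23/7b +138.249ms=1/7b
9) 3317.972ms=24/7b +138.249ms=1/7b
10) 3456.221ms=25/7b +138.249ms=1/7b
11) 3594.47ms=26/7b +276.498ms=2/7b
Σ=4b of 4 (62bpm 2/4) — PASS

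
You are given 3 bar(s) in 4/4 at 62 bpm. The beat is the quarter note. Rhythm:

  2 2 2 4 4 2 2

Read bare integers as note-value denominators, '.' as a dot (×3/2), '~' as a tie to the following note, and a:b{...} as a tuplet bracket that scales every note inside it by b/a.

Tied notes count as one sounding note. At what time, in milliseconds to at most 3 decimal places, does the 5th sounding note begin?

1. 0.0ms @ 0 + 1935.484ms (2)
2. 1935.484ms @ 2 + 1935.484ms (2)
3. 3870.968ms @ 4 + 1935.484ms (2)
4. 5806.452ms @ 6 + 967.742ms (1)
5. 6774.194ms @ 7 + 967.742ms (1)
6. 7741.935ms @ 8 + 1935.484ms (2)
7. 9677.419ms @ 10 + 1935.484ms (2)

note 5 onset = 7b = 6774.194ms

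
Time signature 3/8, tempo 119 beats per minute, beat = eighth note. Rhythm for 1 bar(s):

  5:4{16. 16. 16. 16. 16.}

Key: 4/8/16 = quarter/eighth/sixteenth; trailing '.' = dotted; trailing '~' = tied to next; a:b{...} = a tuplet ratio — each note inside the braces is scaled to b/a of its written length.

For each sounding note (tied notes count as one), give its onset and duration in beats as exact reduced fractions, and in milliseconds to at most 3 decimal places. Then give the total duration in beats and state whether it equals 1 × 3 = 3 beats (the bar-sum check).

1) 0.0ms=0b +302.521ms=3/5b
2) 302.521ms=3/5b +302.521ms=3/5b
3) 605.042ms=6/5b +302.521ms=3/5b
4) 907.563ms=9/5b +302.521ms=3/5b
5) 1210.084ms=12/5b +302.521ms=3/5b
Σ=3b of 3 (119bpm 3/8) — PASS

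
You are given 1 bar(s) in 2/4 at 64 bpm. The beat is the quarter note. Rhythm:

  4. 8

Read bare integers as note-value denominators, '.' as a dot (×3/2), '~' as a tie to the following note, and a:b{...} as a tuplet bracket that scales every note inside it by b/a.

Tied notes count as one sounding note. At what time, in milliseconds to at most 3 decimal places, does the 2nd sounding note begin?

1. 0.0ms @ 0 + 1406.25ms (3/2)
2. 1406.25ms @ 3/2 + 468.75ms (1/2)

note 2 onset = 3/2b = 1406.25ms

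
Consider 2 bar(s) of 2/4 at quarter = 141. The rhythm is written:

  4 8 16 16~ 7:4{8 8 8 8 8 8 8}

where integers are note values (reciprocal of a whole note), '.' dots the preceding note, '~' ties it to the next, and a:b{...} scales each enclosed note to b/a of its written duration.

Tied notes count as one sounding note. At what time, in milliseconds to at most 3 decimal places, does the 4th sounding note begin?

1. 0.0ms @ 0 + 425.532ms (1)
2. 425.532ms @ 1 + 212.766ms (1/2)
3. 638.298ms @ 3/2 + 106.383ms (1/4)
4. 744.681ms @ 7/4 + 227.964ms (15/28)
5. 972.644ms @ 16/7 + 121.581ms (2/7)
6. 1094.225ms @ 18/7 + 121.581ms (2/7)
7. 1215.805ms @ 20/7 + 121.581ms (2/7)
8. 1337.386ms @ 22/7 + 121.581ms (2/7)
9. 1458.967ms @ 24/7 + 121.581ms (2/7)
10. 1580.547ms @ 26/7 + 121.581ms (2/7)

note 4 onset = 7/4b = 744.681ms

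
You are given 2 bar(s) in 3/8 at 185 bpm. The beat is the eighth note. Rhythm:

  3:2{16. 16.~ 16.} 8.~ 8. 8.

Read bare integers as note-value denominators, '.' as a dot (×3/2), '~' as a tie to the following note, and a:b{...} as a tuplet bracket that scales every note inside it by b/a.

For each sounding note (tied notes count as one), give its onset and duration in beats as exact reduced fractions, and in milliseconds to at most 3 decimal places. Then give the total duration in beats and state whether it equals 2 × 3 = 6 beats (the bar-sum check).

1) 0.0ms=0b +162.162ms=1/2b
2) 162.162ms=1/2b +324.324ms=1b
3) 486.486ms=3/2b +972.973ms=3b
4) 1459.459ms=9/2b +486.486ms=3/2b
Σ=6b of 6 (185bpm 3/8) — PASS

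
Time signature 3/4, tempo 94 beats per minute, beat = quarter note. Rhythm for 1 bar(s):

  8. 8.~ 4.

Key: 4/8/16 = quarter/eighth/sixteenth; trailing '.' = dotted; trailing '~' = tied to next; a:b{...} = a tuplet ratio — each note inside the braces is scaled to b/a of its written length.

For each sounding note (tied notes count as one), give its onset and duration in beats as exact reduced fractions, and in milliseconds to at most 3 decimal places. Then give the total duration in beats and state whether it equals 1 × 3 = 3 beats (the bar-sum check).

1) 0.0ms=0b +478.723ms=3/4b
2) 478.723ms=3/4b +1436.17ms=9/4b
Σ=3b of 3 (94bpm 3/4) — PASS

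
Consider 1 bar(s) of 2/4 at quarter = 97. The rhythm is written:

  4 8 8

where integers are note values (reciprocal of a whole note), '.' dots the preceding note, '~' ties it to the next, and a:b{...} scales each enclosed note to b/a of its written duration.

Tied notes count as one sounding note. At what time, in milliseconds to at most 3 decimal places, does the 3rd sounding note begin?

note 3 onset = 3/2b = 927.835ms

1. 0.0ms @ 0 + 618.557ms (1)
2. 618.557ms @ 1 + 309.278ms (1/2)
3. 927.835ms @ 3/2 + 309.278ms (1/2)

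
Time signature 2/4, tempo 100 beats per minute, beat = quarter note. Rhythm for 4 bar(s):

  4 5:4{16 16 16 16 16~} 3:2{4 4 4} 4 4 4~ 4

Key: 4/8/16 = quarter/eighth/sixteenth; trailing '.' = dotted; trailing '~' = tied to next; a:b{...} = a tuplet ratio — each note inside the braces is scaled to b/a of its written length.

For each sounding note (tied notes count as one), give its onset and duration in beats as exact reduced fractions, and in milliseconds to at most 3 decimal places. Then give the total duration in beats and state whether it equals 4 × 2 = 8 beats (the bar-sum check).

1) 0.0ms=0b +600.0ms=1b
2) 600.0ms=1b +120.0ms=1/5b
3) 720.0ms=6/5b +120.0ms=1/5b
4) 840.0ms=7/5b +120.0ms=1/5b
5) 960.0ms=8/5b +120.0ms=1/5b
6) 1080.0ms=9/5b +520.0ms=13/15b
7) 1600.0ms=8/3b +400.0ms=2/3b
8) 2000.0ms=10/3b +400.0ms=2/3b
9) 2400.0ms=4b +600.0ms=1b
10) 3000.0ms=5b +600.0ms=1b
11) 3600.0ms=6b +1200.0ms=2b
Σ=8b of 8 (100bpm 2/4) — PASS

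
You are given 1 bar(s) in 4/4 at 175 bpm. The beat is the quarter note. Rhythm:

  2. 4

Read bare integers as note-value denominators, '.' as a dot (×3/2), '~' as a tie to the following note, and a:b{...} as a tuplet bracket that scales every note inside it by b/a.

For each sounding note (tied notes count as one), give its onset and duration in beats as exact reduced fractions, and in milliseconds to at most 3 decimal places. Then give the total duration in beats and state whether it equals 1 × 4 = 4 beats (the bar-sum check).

1) 0.0ms=0b +1028.571ms=3b
2) 1028.571ms=3b +342.857ms=1b
Σ=4b of 4 (175bpm 4/4) — PASS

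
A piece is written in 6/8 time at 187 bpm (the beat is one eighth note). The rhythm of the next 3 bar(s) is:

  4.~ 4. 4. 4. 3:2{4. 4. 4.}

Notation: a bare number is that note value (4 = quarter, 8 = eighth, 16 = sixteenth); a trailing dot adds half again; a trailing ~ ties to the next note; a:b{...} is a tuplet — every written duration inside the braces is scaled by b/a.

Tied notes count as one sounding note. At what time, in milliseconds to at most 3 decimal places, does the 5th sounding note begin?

note 5 onset = 14b = 4491.979ms

1. 0.0ms @ 0 + 1925.134ms (6)
2. 1925.134ms @ 6 + 962.567ms (3)
3. 2887.701ms @ 9 + 962.567ms (3)
4. 3850.267ms @ 12 + 641.711ms (2)
5. 4491.979ms @ 14 + 641.711ms (2)
6. 5133.69ms @ 16 + 641.711ms (2)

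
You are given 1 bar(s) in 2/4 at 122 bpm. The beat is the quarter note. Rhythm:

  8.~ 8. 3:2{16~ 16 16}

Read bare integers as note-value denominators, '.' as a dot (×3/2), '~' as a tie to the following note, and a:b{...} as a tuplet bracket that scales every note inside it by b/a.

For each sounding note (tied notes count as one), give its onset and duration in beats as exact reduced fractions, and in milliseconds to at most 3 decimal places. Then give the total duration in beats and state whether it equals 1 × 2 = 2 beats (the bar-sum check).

1) 0.0ms=0b +737.705ms=3/2b
2) 737.705ms=3/2b +163.934ms=1/3b
3) 901.639ms=11/6b +81.967ms=1/6b
Σ=2b of 2 (122bpm 2/4) — PASS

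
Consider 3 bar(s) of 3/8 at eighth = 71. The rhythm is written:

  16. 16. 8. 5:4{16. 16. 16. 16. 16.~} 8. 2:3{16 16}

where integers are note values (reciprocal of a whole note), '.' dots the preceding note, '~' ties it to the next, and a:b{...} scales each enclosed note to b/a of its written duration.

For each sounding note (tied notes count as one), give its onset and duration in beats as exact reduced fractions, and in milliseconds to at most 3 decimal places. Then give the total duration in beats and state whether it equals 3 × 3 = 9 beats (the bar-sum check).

1) 0.0ms=0b +633.803ms=3/4b
2) 633.803ms=3/4b +633.803ms=3/4b
3) 1267.606ms=3/2b +1267.606ms=3/2b
4) 2535.211ms=3b +507.042ms=3/5b
5) 3042.254ms=18/5b +507.042ms=3/5b
6) 3549.296ms=21/5b +507.042ms=3/5b
7) 4056.338ms=24/5b +507.042ms=3/5b
8) 4563.38ms=27/5b +1774.648ms=21/10b
9) 6338.028ms=15/2b +633.803ms=3/4b
10) 6971.831ms=33/4b +633.803ms=3/4b
Σ=9b of 9 (71bpm 3/8) — PASS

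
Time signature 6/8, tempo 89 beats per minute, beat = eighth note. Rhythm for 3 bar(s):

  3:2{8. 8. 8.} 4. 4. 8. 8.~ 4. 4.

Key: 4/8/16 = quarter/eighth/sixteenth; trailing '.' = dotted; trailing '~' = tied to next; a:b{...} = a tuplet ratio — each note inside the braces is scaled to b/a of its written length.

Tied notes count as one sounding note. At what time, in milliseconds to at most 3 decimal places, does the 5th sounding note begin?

note 5 onset = 6b = 4044.944ms

1. 0.0ms @ 0 + 674.157ms (1)
2. 674.157ms @ 1 + 674.157ms (1)
3. 1348.315ms @ 2 + 674.157ms (1)
4. 2022.472ms @ 3 + 2022.472ms (3)
5. 4044.944ms @ 6 + 2022.472ms (3)
6. 6067.416ms @ 9 + 1011.236ms (3/2)
7. 7078.652ms @ 21/2 + 3033.708ms (9/2)
8. 10112.36ms @ 15 + 2022.472ms (3)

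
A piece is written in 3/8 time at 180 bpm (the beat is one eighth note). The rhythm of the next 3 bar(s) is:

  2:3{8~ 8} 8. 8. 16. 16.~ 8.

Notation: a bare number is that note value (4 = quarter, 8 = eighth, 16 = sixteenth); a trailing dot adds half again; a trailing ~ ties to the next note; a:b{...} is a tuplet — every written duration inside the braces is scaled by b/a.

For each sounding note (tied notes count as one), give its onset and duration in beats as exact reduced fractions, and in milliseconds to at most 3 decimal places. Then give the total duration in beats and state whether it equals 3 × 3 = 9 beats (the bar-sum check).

1) 0.0ms=0b +1000.0ms=3b
2) 1000.0ms=3b +500.0ms=3/2b
3) 1500.0ms=9/2b +500.0ms=3/2b
4) 2000.0ms=6b +250.0ms=3/4b
5) 2250.0ms=27/4b +750.0ms=9/4b
Σ=9b of 9 (180bpm 3/8) — PASS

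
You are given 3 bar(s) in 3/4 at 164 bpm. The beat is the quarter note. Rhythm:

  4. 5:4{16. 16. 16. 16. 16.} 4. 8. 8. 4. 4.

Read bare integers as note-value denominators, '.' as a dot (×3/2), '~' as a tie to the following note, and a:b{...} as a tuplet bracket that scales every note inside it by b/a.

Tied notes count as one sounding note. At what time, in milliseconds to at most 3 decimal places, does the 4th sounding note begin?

1. 0.0ms @ 0 + 548.78ms (3/2)
2. 548.78ms @ 3/2 + 109.756ms (3/10)
3. 658.537ms @ 9/5 + 109.756ms (3/10)
4. 768.293ms @ 21/10 + 109.756ms (3/10)
5. 878.049ms @ 12/5 + 109.756ms (3/10)
6. 987.805ms @ 27/10 + 109.756ms (3/10)
7. 1097.561ms @ 3 + 548.78ms (3/2)
8. 1646.341ms @ 9/2 + 274.39ms (3/4)
9. 1920.732ms @ 21/4 + 274.39ms (3/4)
10. 2195.122ms @ 6 + 548.78ms (3/2)
11. 2743.902ms @ 15/2 + 548.78ms (3/2)

note 4 onset = 21/10b = 768.293ms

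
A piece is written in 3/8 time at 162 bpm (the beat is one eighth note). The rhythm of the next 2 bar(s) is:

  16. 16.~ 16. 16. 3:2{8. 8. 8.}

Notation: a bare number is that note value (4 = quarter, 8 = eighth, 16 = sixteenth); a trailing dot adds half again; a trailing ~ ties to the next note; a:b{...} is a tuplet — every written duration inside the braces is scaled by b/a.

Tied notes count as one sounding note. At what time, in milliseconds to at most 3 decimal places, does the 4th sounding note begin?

1. 0.0ms @ 0 + 277.778ms (3/4)
2. 277.778ms @ 3/4 + 555.556ms (3/2)
3. 833.333ms @ 9/4 + 277.778ms (3/4)
4. 1111.111ms @ 3 + 370.37ms (1)
5. 1481.481ms @ 4 + 370.37ms (1)
6. 1851.852ms @ 5 + 370.37ms (1)

note 4 onset = 3b = 1111.111ms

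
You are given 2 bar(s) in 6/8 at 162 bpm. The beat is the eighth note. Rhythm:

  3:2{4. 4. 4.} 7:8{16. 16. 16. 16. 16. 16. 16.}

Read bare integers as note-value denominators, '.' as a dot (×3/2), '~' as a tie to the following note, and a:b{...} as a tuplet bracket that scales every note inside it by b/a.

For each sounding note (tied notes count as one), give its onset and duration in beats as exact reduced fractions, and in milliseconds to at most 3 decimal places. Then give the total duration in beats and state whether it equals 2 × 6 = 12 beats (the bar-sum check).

1) 0.0ms=0b +740.741ms=2b
2) 740.741ms=2b +740.741ms=2b
3) 1481.481ms=4b +740.741ms=2b
4) 2222.222ms=6b +317.46ms=6/7b
5) 2539.683ms=48/7b +317.46ms=6/7b
6) 2857.143ms=54/7b +317.46ms=6/7b
7) 3174.603ms=60/7b +317.46ms=6/7b
8) 3492.063ms=66/7b +317.46ms=6/7b
9) 3809.524ms=72/7b +317.46ms=6/7b
10) 4126.984ms=78/7b +317.46ms=6/7b
Σ=12b of 12 (162bpm 6/8) — PASS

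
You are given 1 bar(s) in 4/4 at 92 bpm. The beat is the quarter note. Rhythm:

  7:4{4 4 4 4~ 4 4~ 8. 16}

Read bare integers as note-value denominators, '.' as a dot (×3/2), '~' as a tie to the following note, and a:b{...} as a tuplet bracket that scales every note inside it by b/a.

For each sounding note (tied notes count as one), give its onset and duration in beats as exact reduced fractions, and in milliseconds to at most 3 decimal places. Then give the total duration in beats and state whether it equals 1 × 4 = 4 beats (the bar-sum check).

1) 0.0ms=0b +372.671ms=4/7b
2) 372.671ms=4/7b +372.671ms=4/7b
3) 745.342ms=8/7b +372.671ms=4/7b
4) 1118.012ms=12/7b +745.342ms=8/7b
5) 1863.354ms=20/7b +652.174ms=1b
6) 2515.528ms=27/7b +93.168ms=1/7b
Σ=4b of 4 (92bpm 4/4) — PASS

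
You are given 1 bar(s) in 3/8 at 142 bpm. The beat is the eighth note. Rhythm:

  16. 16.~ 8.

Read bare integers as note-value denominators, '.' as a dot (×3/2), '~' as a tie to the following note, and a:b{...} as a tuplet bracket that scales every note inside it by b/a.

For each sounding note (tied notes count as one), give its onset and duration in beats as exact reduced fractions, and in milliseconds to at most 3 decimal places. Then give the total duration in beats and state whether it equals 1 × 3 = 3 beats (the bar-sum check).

1) 0.0ms=0b +316.901ms=3/4b
2) 316.901ms=3/4b +950.704ms=9/4b
Σ=3b of 3 (142bpm 3/8) — PASS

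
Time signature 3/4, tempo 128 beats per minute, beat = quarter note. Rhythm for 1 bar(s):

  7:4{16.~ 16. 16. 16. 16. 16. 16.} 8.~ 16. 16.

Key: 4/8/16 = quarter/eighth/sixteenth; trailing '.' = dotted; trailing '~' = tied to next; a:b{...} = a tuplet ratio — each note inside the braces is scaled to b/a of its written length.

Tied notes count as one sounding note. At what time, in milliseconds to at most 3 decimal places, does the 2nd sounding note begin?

1. 0.0ms @ 0 + 200.893ms (3/7)
2. 200.893ms @ 3/7 + 100.446ms (3/14)
3. 301.339ms @ 9/14 + 100.446ms (3/14)
4. 401.786ms @ 6/7 + 100.446ms (3/14)
5. 502.232ms @ 15/14 + 100.446ms (3/14)
6. 602.679ms @ 9/7 + 100.446ms (3/14)
7. 703.125ms @ 3/2 + 527.344ms (9/8)
8. 1230.469ms @ 21/8 + 175.781ms (3/8)

note 2 onset = 3/7b = 200.893ms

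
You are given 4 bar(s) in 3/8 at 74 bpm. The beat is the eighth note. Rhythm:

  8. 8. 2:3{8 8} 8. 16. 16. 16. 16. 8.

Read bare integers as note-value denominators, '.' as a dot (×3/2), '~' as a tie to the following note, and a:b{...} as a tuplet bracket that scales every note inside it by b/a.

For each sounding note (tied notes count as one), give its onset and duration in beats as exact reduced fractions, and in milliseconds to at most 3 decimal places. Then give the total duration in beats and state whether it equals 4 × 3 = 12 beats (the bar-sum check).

1) 0.0ms=0b +1216.216ms=3/2b
2) 1216.216ms=3/2b +1216.216ms=3/2b
3) 2432.432ms=3b +1216.216ms=3/2b
4) 3648.649ms=9/2b +1216.216ms=3/2b
5) 4864.865ms=6b +1216.216ms=3/2b
6) 6081.081ms=15/2b +608.108ms=3/4b
7) 6689.189ms=33/4b +608.108ms=3/4b
8) 7297.297ms=9b +608.108ms=3/4b
9) 7905.405ms=39/4b +608.108ms=3/4b
10) 8513.514ms=21/2b +1216.216ms=3/2b
Σ=12b of 12 (74bpm 3/8) — PASS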